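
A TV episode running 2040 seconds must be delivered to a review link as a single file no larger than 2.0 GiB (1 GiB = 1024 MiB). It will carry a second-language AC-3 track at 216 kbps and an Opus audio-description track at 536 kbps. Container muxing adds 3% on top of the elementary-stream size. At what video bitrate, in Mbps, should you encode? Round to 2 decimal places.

7.42 Mbps

Budget: 2.0 GiB = 17179.9 Mb.
Stream payload after overhead: 17179.9 / 1.03 = 16679.5 Mb.
Total bitrate budget: 16679.5 Mb / 2040 s = 8.176 Mbps.
Audio total: 216 + 536 = 752 kbps = 0.752 Mbps.
Video: 8.176 − 0.752 = 7.424 Mbps.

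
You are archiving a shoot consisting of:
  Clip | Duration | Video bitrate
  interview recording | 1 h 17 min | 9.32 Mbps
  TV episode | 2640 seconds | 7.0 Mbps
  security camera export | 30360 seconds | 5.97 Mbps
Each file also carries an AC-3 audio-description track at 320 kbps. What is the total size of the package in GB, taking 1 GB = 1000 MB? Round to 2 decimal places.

31.85 GB

Audio: 320 kbps = 0.320 Mbps.
interview recording: 9.640 Mbps × 4620 s = 44536.8 Mb
TV episode: 7.320 Mbps × 2640 s = 19324.8 Mb
security camera export: 6.290 Mbps × 30360 s = 190964.4 Mb
Total: 254826.0 Mb = 31853.2 MB.
= 31.85 GB.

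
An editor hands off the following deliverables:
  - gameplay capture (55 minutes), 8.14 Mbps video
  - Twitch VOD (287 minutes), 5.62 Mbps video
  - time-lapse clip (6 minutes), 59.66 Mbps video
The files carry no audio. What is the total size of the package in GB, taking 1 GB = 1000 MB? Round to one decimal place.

gameplay capture: 8.140 Mbps × 3300 s = 26862.0 Mb
Twitch VOD: 5.620 Mbps × 17220 s = 96776.4 Mb
time-lapse clip: 59.660 Mbps × 360 s = 21477.6 Mb
Total: 145116.0 Mb = 18139.5 MB.
= 18.14 GB.

18.1 GB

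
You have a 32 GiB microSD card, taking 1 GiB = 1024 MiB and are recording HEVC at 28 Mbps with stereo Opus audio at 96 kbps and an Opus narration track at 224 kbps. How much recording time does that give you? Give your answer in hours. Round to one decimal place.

2.7 hours

Audio total: 96 + 224 = 320 kbps = 0.320 Mbps.
Total bitrate: 28 + 0.320 = 28.320 Mbps.
Capacity: 32 GiB = 274,878 Mb.
Recording time: 274,878 / 28.320 = 9,706 s ≈ 2.70 hours.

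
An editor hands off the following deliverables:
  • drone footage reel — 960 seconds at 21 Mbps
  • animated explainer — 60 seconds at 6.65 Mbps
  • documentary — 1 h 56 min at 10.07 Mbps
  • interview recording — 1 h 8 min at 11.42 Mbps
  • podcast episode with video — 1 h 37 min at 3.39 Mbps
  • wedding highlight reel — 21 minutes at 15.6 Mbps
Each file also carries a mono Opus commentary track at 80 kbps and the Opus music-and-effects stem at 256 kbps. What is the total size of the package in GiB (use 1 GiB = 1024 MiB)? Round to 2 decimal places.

21.31 GiB

Audio total: 80 + 256 = 336 kbps = 0.336 Mbps.
drone footage reel: 21.336 Mbps × 960 s = 20482.6 Mb
animated explainer: 6.986 Mbps × 60 s = 419.2 Mb
documentary: 10.406 Mbps × 6960 s = 72425.8 Mb
interview recording: 11.756 Mbps × 4080 s = 47964.5 Mb
podcast episode with video: 3.726 Mbps × 5820 s = 21685.3 Mb
wedding highlight reel: 15.936 Mbps × 1260 s = 20079.4 Mb
Total: 183056.6 Mb = 22882.1 MB.
= 21.31 GiB.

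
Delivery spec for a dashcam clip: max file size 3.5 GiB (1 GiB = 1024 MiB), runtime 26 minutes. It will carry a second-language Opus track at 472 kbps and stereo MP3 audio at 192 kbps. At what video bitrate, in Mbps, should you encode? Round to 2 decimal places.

Budget: 3.5 GiB = 30064.8 Mb.
26 min = 1560 s
Total bitrate budget: 30064.8 Mb / 1560 s = 19.272 Mbps.
Audio total: 472 + 192 = 664 kbps = 0.664 Mbps.
Video: 19.272 − 0.664 = 18.608 Mbps.

18.61 Mbps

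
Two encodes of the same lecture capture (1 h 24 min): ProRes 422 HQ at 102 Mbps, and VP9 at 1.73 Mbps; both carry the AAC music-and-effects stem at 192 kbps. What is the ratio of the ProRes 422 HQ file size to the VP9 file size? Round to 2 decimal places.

1 h 24 min = 84 min = 5040 s
Audio: 192 kbps = 0.192 Mbps.
ProRes 422 HQ: 102.192 Mbps × 5040 s = 515047.7 Mb = 64.381 GB.
VP9: 1.922 Mbps × 5040 s = 9686.9 Mb = 1.211 GB.
Ratio: 64.381 / 1.211 = 53.170.

53.17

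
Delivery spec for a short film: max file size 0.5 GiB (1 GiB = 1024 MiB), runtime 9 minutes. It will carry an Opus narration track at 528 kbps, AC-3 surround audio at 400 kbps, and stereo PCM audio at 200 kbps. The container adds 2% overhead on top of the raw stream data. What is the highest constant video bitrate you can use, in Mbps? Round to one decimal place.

Budget: 0.5 GiB = 4295.0 Mb.
Stream payload after overhead: 4295.0 / 1.02 = 4210.8 Mb.
9 min = 540 s
Total bitrate budget: 4210.8 Mb / 540 s = 7.798 Mbps.
Audio total: 528 + 400 + 200 = 1128 kbps = 1.128 Mbps.
Video: 7.798 − 1.128 = 6.670 Mbps.

6.7 Mbps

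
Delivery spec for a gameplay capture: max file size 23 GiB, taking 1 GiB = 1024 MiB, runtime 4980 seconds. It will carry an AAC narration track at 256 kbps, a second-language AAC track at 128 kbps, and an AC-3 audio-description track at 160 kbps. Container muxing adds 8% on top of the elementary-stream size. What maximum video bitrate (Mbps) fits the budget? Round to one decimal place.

Budget: 23 GiB = 197568.5 Mb.
Stream payload after overhead: 197568.5 / 1.08 = 182933.8 Mb.
Total bitrate budget: 182933.8 Mb / 4980 s = 36.734 Mbps.
Audio total: 256 + 128 + 160 = 544 kbps = 0.544 Mbps.
Video: 36.734 − 0.544 = 36.190 Mbps.

36.2 Mbps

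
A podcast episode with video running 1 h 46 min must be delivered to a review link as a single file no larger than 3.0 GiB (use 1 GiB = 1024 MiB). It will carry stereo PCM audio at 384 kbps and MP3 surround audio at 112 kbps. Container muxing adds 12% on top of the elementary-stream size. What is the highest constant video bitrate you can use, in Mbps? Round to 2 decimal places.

3.12 Mbps

Budget: 3.0 GiB = 25769.8 Mb.
Stream payload after overhead: 25769.8 / 1.12 = 23008.8 Mb.
1 h 46 min = 106 min = 6360 s
Total bitrate budget: 23008.8 Mb / 6360 s = 3.618 Mbps.
Audio total: 384 + 112 = 496 kbps = 0.496 Mbps.
Video: 3.618 − 0.496 = 3.122 Mbps.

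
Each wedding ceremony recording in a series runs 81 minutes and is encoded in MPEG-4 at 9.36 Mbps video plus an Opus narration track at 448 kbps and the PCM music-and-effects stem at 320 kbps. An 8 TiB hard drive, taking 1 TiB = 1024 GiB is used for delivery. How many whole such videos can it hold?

81 min = 4860 s
Audio total: 448 + 320 = 768 kbps = 0.768 Mbps.
Total bitrate: 10.128 Mbps.
Per item: 10.128 Mbps × 4860 s = 49,222 Mb = 6,153 MB.
Capacity: 8 TiB = 70,368,744 Mb; 1429.62 items → 1429 complete.

1429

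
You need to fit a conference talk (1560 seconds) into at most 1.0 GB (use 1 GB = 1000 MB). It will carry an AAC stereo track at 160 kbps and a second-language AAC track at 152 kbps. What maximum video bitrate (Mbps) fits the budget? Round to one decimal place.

4.8 Mbps

Budget: 1.0 GB = 8000.0 Mb.
Total bitrate budget: 8000.0 Mb / 1560 s = 5.128 Mbps.
Audio total: 160 + 152 = 312 kbps = 0.312 Mbps.
Video: 5.128 − 0.312 = 4.816 Mbps.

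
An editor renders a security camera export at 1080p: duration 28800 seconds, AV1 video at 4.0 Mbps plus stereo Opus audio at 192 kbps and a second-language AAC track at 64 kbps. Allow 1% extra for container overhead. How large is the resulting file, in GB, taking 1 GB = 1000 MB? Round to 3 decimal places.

Audio total: 192 + 64 = 256 kbps = 0.256 Mbps.
Total bitrate: 4.0 + 0.256 = 4.256 Mbps.
Stream data: 4.256 Mbps × 28800 s = 122572.8 Mb.
With 1% container overhead: ×1.01.
123,799 Mb ÷ 8 = 15,475 MB → 15.47 GB.

15.475 GB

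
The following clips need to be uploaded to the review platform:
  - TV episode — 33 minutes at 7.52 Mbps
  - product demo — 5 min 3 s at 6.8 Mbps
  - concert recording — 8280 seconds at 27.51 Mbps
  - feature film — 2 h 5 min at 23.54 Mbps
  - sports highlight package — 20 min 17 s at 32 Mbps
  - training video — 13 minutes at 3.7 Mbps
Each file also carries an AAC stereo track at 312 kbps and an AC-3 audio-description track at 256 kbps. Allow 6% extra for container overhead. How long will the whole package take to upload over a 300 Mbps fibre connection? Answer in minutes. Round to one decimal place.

27.9 minutes

Audio total: 312 + 256 = 568 kbps = 0.568 Mbps.
TV episode: 8.088 Mbps × 1980 s × 1.06 = 16975.1 Mb
product demo: 7.368 Mbps × 303 s × 1.06 = 2366.5 Mb
concert recording: 28.078 Mbps × 8280 s × 1.06 = 246435.0 Mb
feature film: 24.108 Mbps × 7500 s × 1.06 = 191658.6 Mb
sports highlight package: 32.568 Mbps × 1217 s × 1.06 = 42013.4 Mb
training video: 4.268 Mbps × 780 s × 1.06 = 3528.8 Mb
Total: 502977.3 Mb = 62872.2 MB.
At 300 Mbps: 502977.3 / 300 = 1677 s ≈ 27.9 minutes.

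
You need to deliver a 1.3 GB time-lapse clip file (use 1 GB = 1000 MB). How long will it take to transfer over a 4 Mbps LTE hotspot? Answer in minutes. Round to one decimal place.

File: 1.3 GB = 10400.0 Mb.
At 4 Mbps: 10400.0 / 4 = 2600.0 s ≈ 43.3 minutes.

43.3 minutes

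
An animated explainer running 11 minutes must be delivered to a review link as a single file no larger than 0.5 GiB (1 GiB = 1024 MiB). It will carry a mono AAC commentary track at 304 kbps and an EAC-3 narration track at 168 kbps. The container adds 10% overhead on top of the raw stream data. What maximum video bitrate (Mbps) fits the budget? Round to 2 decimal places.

5.44 Mbps

Budget: 0.5 GiB = 4295.0 Mb.
Stream payload after overhead: 4295.0 / 1.10 = 3904.5 Mb.
11 min = 660 s
Total bitrate budget: 3904.5 Mb / 660 s = 5.916 Mbps.
Audio total: 304 + 168 = 472 kbps = 0.472 Mbps.
Video: 5.916 − 0.472 = 5.444 Mbps.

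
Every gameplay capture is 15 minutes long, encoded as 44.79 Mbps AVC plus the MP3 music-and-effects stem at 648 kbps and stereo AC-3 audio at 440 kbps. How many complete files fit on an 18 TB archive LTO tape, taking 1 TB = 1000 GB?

15 min = 900 s
Audio total: 648 + 440 = 1088 kbps = 1.088 Mbps.
Total bitrate: 45.878 Mbps.
Per item: 45.878 Mbps × 900 s = 41,290 Mb = 5,161 MB.
Capacity: 18 TB = 144,000,000 Mb; 3487.51 items → 3487 complete.

3487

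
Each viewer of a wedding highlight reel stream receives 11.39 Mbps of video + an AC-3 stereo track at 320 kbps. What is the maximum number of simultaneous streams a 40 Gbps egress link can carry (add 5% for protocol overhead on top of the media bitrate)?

Audio: 320 kbps = 0.320 Mbps.
Per-viewer media rate: 11.710 Mbps.
On the wire with 5% overhead: 12.296 Mbps.
40 Gbps = 40,000 Mbps; 40,000 / 12.296 = 3253.22 → 3253 viewers.

3253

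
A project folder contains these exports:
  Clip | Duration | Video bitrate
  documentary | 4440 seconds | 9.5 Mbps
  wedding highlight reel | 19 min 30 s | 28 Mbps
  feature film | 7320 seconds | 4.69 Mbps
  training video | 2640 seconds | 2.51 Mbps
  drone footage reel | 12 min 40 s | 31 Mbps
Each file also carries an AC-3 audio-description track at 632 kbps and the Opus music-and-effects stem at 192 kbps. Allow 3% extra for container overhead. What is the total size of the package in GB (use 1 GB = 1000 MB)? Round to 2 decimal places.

Audio total: 632 + 192 = 824 kbps = 0.824 Mbps.
documentary: 10.324 Mbps × 4440 s × 1.03 = 47213.7 Mb
wedding highlight reel: 28.824 Mbps × 1170 s × 1.03 = 34735.8 Mb
feature film: 5.514 Mbps × 7320 s × 1.03 = 41573.4 Mb
training video: 3.334 Mbps × 2640 s × 1.03 = 9065.8 Mb
drone footage reel: 31.824 Mbps × 760 s × 1.03 = 24911.8 Mb
Total: 157500.5 Mb = 19687.6 MB.
= 19.69 GB.

19.69 GB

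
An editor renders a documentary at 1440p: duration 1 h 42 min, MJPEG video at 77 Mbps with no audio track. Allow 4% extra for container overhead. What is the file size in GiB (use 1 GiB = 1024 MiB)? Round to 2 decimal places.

57.05 GiB

1 h 42 min = 102 min = 6120 s
Total bitrate: 77 Mbps.
Stream data: 77.000 Mbps × 6120 s = 471240.0 Mb.
With 4% container overhead: ×1.04.
490,090 Mb = 61,261,200,000 bytes ÷ 1,073,741,824 = 57.05 GiB.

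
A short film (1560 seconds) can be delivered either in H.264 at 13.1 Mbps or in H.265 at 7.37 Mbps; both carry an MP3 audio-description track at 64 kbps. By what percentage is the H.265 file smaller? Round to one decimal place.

43.5%

Audio: 64 kbps = 0.064 Mbps.
H.264: 13.164 Mbps × 1560 s = 20535.8 Mb = 2.391 GiB.
H.265: 7.434 Mbps × 1560 s = 11597.0 Mb = 1.350 GiB.
Reduction: (1 − 1.350/2.391) × 100 = 43.53%.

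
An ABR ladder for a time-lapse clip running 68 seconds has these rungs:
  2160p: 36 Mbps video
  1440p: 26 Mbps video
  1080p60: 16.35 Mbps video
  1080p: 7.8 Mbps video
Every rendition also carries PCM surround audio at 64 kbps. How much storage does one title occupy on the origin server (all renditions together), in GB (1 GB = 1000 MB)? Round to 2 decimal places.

Audio: 64 kbps = 0.064 Mbps.
Sum of rendition bitrates: (36+0.064) + (26+0.064) + (16.35+0.064) + (7.8+0.064) = 86.406 Mbps.
× 68 s = 5,876 Mb = 734.5 MB = 0.7345 GB.

0.73 GB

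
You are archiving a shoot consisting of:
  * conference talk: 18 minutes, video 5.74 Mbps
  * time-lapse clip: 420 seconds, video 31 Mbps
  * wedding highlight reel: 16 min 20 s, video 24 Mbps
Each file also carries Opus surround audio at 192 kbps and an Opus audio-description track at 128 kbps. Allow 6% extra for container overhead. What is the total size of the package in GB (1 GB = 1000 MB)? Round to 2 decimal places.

5.77 GB

Audio total: 192 + 128 = 320 kbps = 0.320 Mbps.
conference talk: 6.060 Mbps × 1080 s × 1.06 = 6937.5 Mb
time-lapse clip: 31.320 Mbps × 420 s × 1.06 = 13943.7 Mb
wedding highlight reel: 24.320 Mbps × 980 s × 1.06 = 25263.6 Mb
Total: 46144.8 Mb = 5768.1 MB.
= 5.768 GB.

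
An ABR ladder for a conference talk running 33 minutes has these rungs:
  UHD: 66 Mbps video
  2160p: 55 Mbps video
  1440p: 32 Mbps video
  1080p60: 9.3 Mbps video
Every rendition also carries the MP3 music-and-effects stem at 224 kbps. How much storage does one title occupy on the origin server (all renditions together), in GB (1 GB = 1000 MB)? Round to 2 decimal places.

40.39 GB

33 min = 1980 s
Audio: 224 kbps = 0.224 Mbps.
Sum of rendition bitrates: (66+0.224) + (55+0.224) + (32+0.224) + (9.3+0.224) = 163.196 Mbps.
× 1980 s = 323,128 Mb = 40,391 MB = 40.39 GB.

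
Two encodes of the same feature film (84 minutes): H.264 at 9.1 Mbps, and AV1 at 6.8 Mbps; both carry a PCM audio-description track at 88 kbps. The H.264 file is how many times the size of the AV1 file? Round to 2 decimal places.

84 min = 5040 s
Audio: 88 kbps = 0.088 Mbps.
H.264: 9.188 Mbps × 5040 s = 46307.5 Mb = 5.391 GiB.
AV1: 6.888 Mbps × 5040 s = 34715.5 Mb = 4.041 GiB.
Ratio: 5.391 / 4.041 = 1.334.

1.33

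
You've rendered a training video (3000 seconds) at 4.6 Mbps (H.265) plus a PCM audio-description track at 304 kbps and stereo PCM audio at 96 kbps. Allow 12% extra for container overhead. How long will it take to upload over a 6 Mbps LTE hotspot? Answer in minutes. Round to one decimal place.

46.7 minutes

Audio total: 304 + 96 = 400 kbps = 0.400 Mbps.
Total bitrate: 5.000 Mbps.
File: 5.000 Mbps × 3000 s = 15000.0 Mb.
With 12% container overhead: ×1.12. → 16800.0 Mb.
At 6 Mbps: 16800.0 / 6 = 2800.0 s ≈ 46.7 minutes.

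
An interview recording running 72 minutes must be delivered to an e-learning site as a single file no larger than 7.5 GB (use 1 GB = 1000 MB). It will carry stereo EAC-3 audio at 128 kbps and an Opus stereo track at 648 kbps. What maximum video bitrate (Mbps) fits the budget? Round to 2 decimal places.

Budget: 7.5 GB = 60000.0 Mb.
72 min = 4320 s
Total bitrate budget: 60000.0 Mb / 4320 s = 13.889 Mbps.
Audio total: 128 + 648 = 776 kbps = 0.776 Mbps.
Video: 13.889 − 0.776 = 13.113 Mbps.

13.11 Mbps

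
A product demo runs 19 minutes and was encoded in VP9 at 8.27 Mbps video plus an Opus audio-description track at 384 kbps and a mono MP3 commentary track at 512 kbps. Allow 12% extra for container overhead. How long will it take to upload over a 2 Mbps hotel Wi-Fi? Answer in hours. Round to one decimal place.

1.6 hours

19 min = 1140 s
Audio total: 384 + 512 = 896 kbps = 0.896 Mbps.
Total bitrate: 9.166 Mbps.
File: 9.166 Mbps × 1140 s = 10449.2 Mb.
With 12% container overhead: ×1.12. → 11703.1 Mb.
At 2 Mbps: 11703.1 / 2 = 5851.6 s ≈ 1.63 hours.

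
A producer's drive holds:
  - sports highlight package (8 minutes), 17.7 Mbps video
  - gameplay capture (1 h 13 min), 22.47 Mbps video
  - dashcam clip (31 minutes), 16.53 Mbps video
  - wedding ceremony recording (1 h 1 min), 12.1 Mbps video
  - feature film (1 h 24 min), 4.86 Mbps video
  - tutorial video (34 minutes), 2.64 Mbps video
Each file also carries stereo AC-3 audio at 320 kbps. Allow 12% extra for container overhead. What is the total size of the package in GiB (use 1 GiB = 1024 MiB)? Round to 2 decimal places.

Audio: 320 kbps = 0.320 Mbps.
sports highlight package: 18.020 Mbps × 480 s × 1.12 = 9687.6 Mb
gameplay capture: 22.790 Mbps × 4380 s × 1.12 = 111798.6 Mb
dashcam clip: 16.850 Mbps × 1860 s × 1.12 = 35101.9 Mb
wedding ceremony recording: 12.420 Mbps × 3660 s × 1.12 = 50912.1 Mb
feature film: 5.180 Mbps × 5040 s × 1.12 = 29240.1 Mb
tutorial video: 2.960 Mbps × 2040 s × 1.12 = 6763.0 Mb
Total: 243503.2 Mb = 30437.9 MB.
= 28.35 GiB.

28.35 GiB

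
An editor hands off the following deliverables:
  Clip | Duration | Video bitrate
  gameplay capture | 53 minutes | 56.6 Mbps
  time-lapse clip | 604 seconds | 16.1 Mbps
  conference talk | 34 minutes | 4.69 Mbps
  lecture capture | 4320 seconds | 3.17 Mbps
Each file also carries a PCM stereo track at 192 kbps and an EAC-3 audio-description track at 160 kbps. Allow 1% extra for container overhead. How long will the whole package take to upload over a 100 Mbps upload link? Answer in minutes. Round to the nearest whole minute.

36 minutes

Audio total: 192 + 160 = 352 kbps = 0.352 Mbps.
gameplay capture: 56.952 Mbps × 3180 s × 1.01 = 182918.4 Mb
time-lapse clip: 16.452 Mbps × 604 s × 1.01 = 10036.4 Mb
conference talk: 5.042 Mbps × 2040 s × 1.01 = 10388.5 Mb
lecture capture: 3.522 Mbps × 4320 s × 1.01 = 15367.2 Mb
Total: 218710.5 Mb = 27338.8 MB.
At 100 Mbps: 218710.5 / 100 = 2187 s ≈ 36.5 minutes.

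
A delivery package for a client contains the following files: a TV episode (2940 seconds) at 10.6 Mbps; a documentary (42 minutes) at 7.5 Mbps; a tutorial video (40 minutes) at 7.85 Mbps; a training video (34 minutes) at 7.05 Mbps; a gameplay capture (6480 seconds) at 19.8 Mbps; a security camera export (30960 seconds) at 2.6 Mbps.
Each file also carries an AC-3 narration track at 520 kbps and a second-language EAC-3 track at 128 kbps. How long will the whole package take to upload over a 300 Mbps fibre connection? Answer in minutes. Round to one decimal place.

Audio total: 520 + 128 = 648 kbps = 0.648 Mbps.
TV episode: 11.248 Mbps × 2940 s = 33069.1 Mb
documentary: 8.148 Mbps × 2520 s = 20533.0 Mb
tutorial video: 8.498 Mbps × 2400 s = 20395.2 Mb
training video: 7.698 Mbps × 2040 s = 15703.9 Mb
gameplay capture: 20.448 Mbps × 6480 s = 132503.0 Mb
security camera export: 3.248 Mbps × 30960 s = 100558.1 Mb
Total: 322762.3 Mb = 40345.3 MB.
At 300 Mbps: 322762.3 / 300 = 1076 s ≈ 17.9 minutes.

17.9 minutes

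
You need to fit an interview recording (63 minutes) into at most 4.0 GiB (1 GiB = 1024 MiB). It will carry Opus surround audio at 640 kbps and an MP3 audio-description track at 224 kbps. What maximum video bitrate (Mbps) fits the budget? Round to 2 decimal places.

Budget: 4.0 GiB = 34359.7 Mb.
63 min = 3780 s
Total bitrate budget: 34359.7 Mb / 3780 s = 9.090 Mbps.
Audio total: 640 + 224 = 864 kbps = 0.864 Mbps.
Video: 9.090 − 0.864 = 8.226 Mbps.

8.23 Mbps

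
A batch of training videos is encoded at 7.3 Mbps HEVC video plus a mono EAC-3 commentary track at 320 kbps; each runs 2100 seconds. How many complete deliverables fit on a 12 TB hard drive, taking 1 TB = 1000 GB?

5999

Audio: 320 kbps = 0.320 Mbps.
Total bitrate: 7.620 Mbps.
Per item: 7.620 Mbps × 2100 s = 16,002 Mb = 2,000 MB.
Capacity: 12 TB = 96,000,000 Mb; 5999.25 items → 5999 complete.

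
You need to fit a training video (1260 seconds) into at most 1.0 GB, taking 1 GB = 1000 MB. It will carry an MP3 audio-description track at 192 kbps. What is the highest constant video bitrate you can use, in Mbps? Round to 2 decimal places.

6.16 Mbps

Budget: 1.0 GB = 8000.0 Mb.
Total bitrate budget: 8000.0 Mb / 1260 s = 6.349 Mbps.
Audio: 192 kbps = 0.192 Mbps.
Video: 6.349 − 0.192 = 6.157 Mbps.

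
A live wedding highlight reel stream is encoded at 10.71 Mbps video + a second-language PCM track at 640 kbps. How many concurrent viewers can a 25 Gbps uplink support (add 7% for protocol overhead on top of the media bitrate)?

2058

Audio: 640 kbps = 0.640 Mbps.
Per-viewer media rate: 11.350 Mbps.
On the wire with 7% overhead: 12.145 Mbps.
25 Gbps = 25,000 Mbps; 25,000 / 12.145 = 2058.55 → 2058 viewers.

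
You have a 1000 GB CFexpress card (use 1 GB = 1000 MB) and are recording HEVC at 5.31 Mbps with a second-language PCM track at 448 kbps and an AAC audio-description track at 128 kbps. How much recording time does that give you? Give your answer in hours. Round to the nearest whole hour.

378 hours

Audio total: 448 + 128 = 576 kbps = 0.576 Mbps.
Total bitrate: 5.31 + 0.576 = 5.886 Mbps.
Capacity: 1000 GB = 8,000,000 Mb.
Recording time: 8,000,000 / 5.886 = 1,359,157 s ≈ 378 hours.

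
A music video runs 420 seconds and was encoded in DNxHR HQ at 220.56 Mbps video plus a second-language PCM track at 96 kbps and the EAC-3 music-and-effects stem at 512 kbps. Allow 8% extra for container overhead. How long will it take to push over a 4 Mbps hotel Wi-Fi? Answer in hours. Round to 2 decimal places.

6.97 hours

Audio total: 96 + 512 = 608 kbps = 0.608 Mbps.
Total bitrate: 221.168 Mbps.
File: 221.168 Mbps × 420 s = 92890.6 Mb.
With 8% container overhead: ×1.08. → 100321.8 Mb.
At 4 Mbps: 100321.8 / 4 = 25080.5 s ≈ 6.97 hours.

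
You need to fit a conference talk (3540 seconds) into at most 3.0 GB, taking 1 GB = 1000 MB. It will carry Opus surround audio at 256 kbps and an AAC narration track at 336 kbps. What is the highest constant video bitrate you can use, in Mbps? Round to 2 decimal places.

6.19 Mbps

Budget: 3.0 GB = 24000.0 Mb.
Total bitrate budget: 24000.0 Mb / 3540 s = 6.780 Mbps.
Audio total: 256 + 336 = 592 kbps = 0.592 Mbps.
Video: 6.780 − 0.592 = 6.188 Mbps.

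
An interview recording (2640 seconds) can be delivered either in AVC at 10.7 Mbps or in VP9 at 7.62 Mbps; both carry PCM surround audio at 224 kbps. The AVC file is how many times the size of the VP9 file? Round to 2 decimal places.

1.39

Audio: 224 kbps = 0.224 Mbps.
AVC: 10.924 Mbps × 2640 s = 28839.4 Mb = 3.605 GB.
VP9: 7.844 Mbps × 2640 s = 20708.2 Mb = 2.589 GB.
Ratio: 3.605 / 2.589 = 1.393.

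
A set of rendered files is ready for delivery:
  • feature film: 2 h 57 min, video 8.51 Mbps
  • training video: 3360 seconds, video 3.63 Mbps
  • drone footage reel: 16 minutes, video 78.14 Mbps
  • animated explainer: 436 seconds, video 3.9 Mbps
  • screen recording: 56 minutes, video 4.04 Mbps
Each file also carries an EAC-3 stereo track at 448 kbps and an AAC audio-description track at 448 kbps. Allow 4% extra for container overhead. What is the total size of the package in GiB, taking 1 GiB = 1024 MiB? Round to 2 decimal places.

25.38 GiB

Audio total: 448 + 448 = 896 kbps = 0.896 Mbps.
feature film: 9.406 Mbps × 10620 s × 1.04 = 103887.4 Mb
training video: 4.526 Mbps × 3360 s × 1.04 = 15815.7 Mb
drone footage reel: 79.036 Mbps × 960 s × 1.04 = 78909.5 Mb
animated explainer: 4.796 Mbps × 436 s × 1.04 = 2174.7 Mb
screen recording: 4.936 Mbps × 3360 s × 1.04 = 17248.4 Mb
Total: 218035.6 Mb = 27254.5 MB.
= 25.38 GiB.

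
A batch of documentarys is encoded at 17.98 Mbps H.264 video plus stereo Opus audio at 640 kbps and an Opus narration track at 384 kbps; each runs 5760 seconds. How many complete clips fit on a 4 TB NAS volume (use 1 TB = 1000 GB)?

292

Audio total: 640 + 384 = 1024 kbps = 1.024 Mbps.
Total bitrate: 19.004 Mbps.
Per item: 19.004 Mbps × 5760 s = 109,463 Mb = 13,683 MB.
Capacity: 4 TB = 32,000,000 Mb; 292.34 items → 292 complete.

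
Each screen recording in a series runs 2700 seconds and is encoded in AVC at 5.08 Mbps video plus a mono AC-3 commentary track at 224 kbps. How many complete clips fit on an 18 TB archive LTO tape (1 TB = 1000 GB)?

10055

Audio: 224 kbps = 0.224 Mbps.
Total bitrate: 5.304 Mbps.
Per item: 5.304 Mbps × 2700 s = 14,321 Mb = 1,790 MB.
Capacity: 18 TB = 144,000,000 Mb; 10055.30 items → 10055 complete.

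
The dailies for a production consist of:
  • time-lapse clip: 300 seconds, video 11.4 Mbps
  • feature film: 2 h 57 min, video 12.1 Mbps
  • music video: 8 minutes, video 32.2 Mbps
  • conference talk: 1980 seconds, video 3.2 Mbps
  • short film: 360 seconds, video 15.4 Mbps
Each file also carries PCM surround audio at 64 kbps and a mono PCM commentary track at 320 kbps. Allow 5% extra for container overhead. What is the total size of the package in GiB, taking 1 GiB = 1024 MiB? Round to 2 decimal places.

20.11 GiB

Audio total: 64 + 320 = 384 kbps = 0.384 Mbps.
time-lapse clip: 11.784 Mbps × 300 s × 1.05 = 3712.0 Mb
feature film: 12.484 Mbps × 10620 s × 1.05 = 139209.1 Mb
music video: 32.584 Mbps × 480 s × 1.05 = 16422.3 Mb
conference talk: 3.584 Mbps × 1980 s × 1.05 = 7451.1 Mb
short film: 15.784 Mbps × 360 s × 1.05 = 5966.4 Mb
Total: 172760.9 Mb = 21595.1 MB.
= 20.11 GiB.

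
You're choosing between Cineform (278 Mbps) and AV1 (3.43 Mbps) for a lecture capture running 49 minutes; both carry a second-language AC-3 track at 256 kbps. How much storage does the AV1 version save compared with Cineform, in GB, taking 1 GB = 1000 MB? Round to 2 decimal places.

49 min = 2940 s
Audio: 256 kbps = 0.256 Mbps.
Cineform: 278.256 Mbps × 2940 s = 818072.6 Mb = 102.259 GB.
AV1: 3.686 Mbps × 2940 s = 10836.8 Mb = 1.355 GB.
Saving: 102.259 − 1.355 = 100.904 GB.

100.90 GB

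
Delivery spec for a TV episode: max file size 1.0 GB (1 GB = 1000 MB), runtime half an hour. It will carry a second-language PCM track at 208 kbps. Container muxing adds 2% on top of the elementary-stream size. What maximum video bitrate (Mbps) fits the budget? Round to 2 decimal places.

Budget: 1.0 GB = 8000.0 Mb.
Stream payload after overhead: 8000.0 / 1.02 = 7843.1 Mb.
30 min = 1800 s
Total bitrate budget: 7843.1 Mb / 1800 s = 4.357 Mbps.
Audio: 208 kbps = 0.208 Mbps.
Video: 4.357 − 0.208 = 4.149 Mbps.

4.15 Mbps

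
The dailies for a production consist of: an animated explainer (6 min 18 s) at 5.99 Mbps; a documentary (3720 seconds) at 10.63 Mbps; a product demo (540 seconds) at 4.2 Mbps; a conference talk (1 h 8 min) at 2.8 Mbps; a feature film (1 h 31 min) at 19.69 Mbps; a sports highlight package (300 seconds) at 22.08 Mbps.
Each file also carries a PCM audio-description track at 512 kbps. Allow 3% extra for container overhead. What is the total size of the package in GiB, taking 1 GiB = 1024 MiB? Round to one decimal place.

Audio: 512 kbps = 0.512 Mbps.
animated explainer: 6.502 Mbps × 378 s × 1.03 = 2531.5 Mb
documentary: 11.142 Mbps × 3720 s × 1.03 = 42691.7 Mb
product demo: 4.712 Mbps × 540 s × 1.03 = 2620.8 Mb
conference talk: 3.312 Mbps × 4080 s × 1.03 = 13918.3 Mb
feature film: 20.202 Mbps × 5460 s × 1.03 = 113612.0 Mb
sports highlight package: 22.592 Mbps × 300 s × 1.03 = 6980.9 Mb
Total: 182355.3 Mb = 22794.4 MB.
= 21.23 GiB.

21.2 GiB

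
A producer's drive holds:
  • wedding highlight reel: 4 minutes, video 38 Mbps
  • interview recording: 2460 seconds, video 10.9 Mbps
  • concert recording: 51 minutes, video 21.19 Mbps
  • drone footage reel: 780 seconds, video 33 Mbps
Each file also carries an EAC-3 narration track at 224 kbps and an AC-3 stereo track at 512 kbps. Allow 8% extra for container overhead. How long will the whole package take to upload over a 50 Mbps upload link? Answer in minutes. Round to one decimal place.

47.3 minutes

Audio total: 224 + 512 = 736 kbps = 0.736 Mbps.
wedding highlight reel: 38.736 Mbps × 240 s × 1.08 = 10040.4 Mb
interview recording: 11.636 Mbps × 2460 s × 1.08 = 30914.5 Mb
concert recording: 21.926 Mbps × 3060 s × 1.08 = 72461.0 Mb
drone footage reel: 33.736 Mbps × 780 s × 1.08 = 28419.2 Mb
Total: 141835.1 Mb = 17729.4 MB.
At 50 Mbps: 141835.1 / 50 = 2837 s ≈ 47.3 minutes.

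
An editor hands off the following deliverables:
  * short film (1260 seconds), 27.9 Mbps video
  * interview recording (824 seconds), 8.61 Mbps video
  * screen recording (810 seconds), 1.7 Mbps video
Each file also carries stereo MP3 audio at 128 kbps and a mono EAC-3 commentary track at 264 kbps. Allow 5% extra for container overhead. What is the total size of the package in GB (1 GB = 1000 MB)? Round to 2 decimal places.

Audio total: 128 + 264 = 392 kbps = 0.392 Mbps.
short film: 28.292 Mbps × 1260 s × 1.05 = 37430.3 Mb
interview recording: 9.002 Mbps × 824 s × 1.05 = 7788.5 Mb
screen recording: 2.092 Mbps × 810 s × 1.05 = 1779.2 Mb
Total: 46998.1 Mb = 5874.8 MB.
= 5.875 GB.

5.87 GB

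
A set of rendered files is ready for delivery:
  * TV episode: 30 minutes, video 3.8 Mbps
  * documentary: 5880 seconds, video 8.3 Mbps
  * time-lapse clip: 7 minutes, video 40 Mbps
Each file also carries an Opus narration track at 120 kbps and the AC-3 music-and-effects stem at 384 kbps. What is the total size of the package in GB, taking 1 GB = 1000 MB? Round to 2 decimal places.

9.57 GB

Audio total: 120 + 384 = 504 kbps = 0.504 Mbps.
TV episode: 4.304 Mbps × 1800 s = 7747.2 Mb
documentary: 8.804 Mbps × 5880 s = 51767.5 Mb
time-lapse clip: 40.504 Mbps × 420 s = 17011.7 Mb
Total: 76526.4 Mb = 9565.8 MB.
= 9.566 GB.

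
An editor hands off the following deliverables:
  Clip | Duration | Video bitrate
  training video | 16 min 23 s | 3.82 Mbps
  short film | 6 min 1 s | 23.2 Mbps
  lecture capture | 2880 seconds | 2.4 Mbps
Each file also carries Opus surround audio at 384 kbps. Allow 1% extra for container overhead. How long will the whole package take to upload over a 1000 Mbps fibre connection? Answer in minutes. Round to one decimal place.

0.3 minutes

Audio: 384 kbps = 0.384 Mbps.
training video: 4.204 Mbps × 983 s × 1.01 = 4173.9 Mb
short film: 23.584 Mbps × 361 s × 1.01 = 8599.0 Mb
lecture capture: 2.784 Mbps × 2880 s × 1.01 = 8098.1 Mb
Total: 20870.9 Mb = 2608.9 MB.
At 1000 Mbps: 20870.9 / 1000 = 21 s ≈ 0.348 minutes.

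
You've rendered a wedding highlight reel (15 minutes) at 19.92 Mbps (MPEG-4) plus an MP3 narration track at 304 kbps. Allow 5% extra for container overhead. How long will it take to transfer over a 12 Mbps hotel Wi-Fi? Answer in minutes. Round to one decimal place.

15 min = 900 s
Audio: 304 kbps = 0.304 Mbps.
Total bitrate: 20.224 Mbps.
File: 20.224 Mbps × 900 s = 18201.6 Mb.
With 5% container overhead: ×1.05. → 19111.7 Mb.
At 12 Mbps: 19111.7 / 12 = 1592.6 s ≈ 26.5 minutes.

26.5 minutes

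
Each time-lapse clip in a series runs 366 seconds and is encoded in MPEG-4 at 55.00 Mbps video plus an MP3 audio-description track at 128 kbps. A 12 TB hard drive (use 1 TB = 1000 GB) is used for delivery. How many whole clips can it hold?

Audio: 128 kbps = 0.128 Mbps.
Total bitrate: 55.128 Mbps.
Per item: 55.128 Mbps × 366 s = 20,177 Mb = 2,522 MB.
Capacity: 12 TB = 96,000,000 Mb; 4757.93 items → 4757 complete.

4757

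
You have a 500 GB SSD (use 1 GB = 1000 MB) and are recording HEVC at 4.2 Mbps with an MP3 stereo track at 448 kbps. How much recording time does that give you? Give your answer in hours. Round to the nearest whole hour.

Audio: 448 kbps = 0.448 Mbps.
Total bitrate: 4.2 + 0.448 = 4.648 Mbps.
Capacity: 500 GB = 4,000,000 Mb.
Recording time: 4,000,000 / 4.648 = 860,585 s ≈ 239 hours.

239 hours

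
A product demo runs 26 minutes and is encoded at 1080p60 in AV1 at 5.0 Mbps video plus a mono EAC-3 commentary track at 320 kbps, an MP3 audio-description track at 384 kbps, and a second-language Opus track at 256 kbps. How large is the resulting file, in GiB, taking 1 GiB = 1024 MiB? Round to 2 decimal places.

1.08 GiB

26 min = 1560 s
Audio total: 320 + 384 + 256 = 960 kbps = 0.960 Mbps.
Total bitrate: 5.0 + 0.960 = 5.960 Mbps.
Stream data: 5.960 Mbps × 1560 s = 9297.6 Mb.
9,298 Mb = 1,162,200,000 bytes ÷ 1,073,741,824 = 1.082 GiB.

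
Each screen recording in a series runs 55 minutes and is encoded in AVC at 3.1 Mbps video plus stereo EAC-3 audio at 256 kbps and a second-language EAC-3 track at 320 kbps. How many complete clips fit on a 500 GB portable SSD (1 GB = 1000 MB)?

55 min = 3300 s
Audio total: 256 + 320 = 576 kbps = 0.576 Mbps.
Total bitrate: 3.676 Mbps.
Per item: 3.676 Mbps × 3300 s = 12,131 Mb = 1,516 MB.
Capacity: 500 GB = 4,000,000 Mb; 329.74 items → 329 complete.

329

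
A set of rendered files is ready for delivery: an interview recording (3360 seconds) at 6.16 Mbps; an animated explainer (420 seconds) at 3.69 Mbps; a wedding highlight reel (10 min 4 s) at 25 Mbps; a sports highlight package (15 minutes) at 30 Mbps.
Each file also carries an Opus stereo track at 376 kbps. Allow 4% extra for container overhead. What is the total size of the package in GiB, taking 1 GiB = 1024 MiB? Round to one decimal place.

Audio: 376 kbps = 0.376 Mbps.
interview recording: 6.536 Mbps × 3360 s × 1.04 = 22839.4 Mb
animated explainer: 4.066 Mbps × 420 s × 1.04 = 1776.0 Mb
wedding highlight reel: 25.376 Mbps × 604 s × 1.04 = 15940.2 Mb
sports highlight package: 30.376 Mbps × 900 s × 1.04 = 28431.9 Mb
Total: 68987.6 Mb = 8623.4 MB.
= 8.031 GiB.

8.0 GiB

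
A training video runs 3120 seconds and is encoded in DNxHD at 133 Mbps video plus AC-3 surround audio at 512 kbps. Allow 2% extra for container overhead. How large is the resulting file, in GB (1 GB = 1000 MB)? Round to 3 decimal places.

Audio: 512 kbps = 0.512 Mbps.
Total bitrate: 133 + 0.512 = 133.512 Mbps.
Stream data: 133.512 Mbps × 3120 s = 416557.4 Mb.
With 2% container overhead: ×1.02.
424,889 Mb ÷ 8 = 53,111 MB → 53.11 GB.

53.111 GB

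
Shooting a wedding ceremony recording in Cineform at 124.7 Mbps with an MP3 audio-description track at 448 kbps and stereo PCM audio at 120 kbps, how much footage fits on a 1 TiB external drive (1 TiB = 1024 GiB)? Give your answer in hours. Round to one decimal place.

Audio total: 448 + 120 = 568 kbps = 0.568 Mbps.
Total bitrate: 124.7 + 0.568 = 125.268 Mbps.
Capacity: 1 TiB = 8,796,093 Mb.
Recording time: 8,796,093 / 125.268 = 70,218 s ≈ 19.5 hours.

19.5 hours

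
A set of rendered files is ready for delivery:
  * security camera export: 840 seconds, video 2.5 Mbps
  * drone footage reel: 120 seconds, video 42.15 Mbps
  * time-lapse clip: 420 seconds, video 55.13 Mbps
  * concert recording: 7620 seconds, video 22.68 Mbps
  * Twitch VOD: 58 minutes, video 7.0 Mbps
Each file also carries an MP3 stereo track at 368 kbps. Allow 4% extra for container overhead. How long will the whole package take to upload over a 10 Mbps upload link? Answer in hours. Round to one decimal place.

Audio: 368 kbps = 0.368 Mbps.
security camera export: 2.868 Mbps × 840 s × 1.04 = 2505.5 Mb
drone footage reel: 42.518 Mbps × 120 s × 1.04 = 5306.2 Mb
time-lapse clip: 55.498 Mbps × 420 s × 1.04 = 24241.5 Mb
concert recording: 23.048 Mbps × 7620 s × 1.04 = 182650.8 Mb
Twitch VOD: 7.368 Mbps × 3480 s × 1.04 = 26666.3 Mb
Total: 241370.3 Mb = 30171.3 MB.
At 10 Mbps: 241370.3 / 10 = 24137 s ≈ 6.7 hours.

6.7 hours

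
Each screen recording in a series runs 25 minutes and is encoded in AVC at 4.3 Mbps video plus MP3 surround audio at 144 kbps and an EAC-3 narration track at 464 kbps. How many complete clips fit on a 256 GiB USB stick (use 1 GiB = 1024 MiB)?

298

25 min = 1500 s
Audio total: 144 + 464 = 608 kbps = 0.608 Mbps.
Total bitrate: 4.908 Mbps.
Per item: 4.908 Mbps × 1500 s = 7,362 Mb = 920.2 MB.
Capacity: 256 GiB = 2,199,023 Mb; 298.70 items → 298 complete.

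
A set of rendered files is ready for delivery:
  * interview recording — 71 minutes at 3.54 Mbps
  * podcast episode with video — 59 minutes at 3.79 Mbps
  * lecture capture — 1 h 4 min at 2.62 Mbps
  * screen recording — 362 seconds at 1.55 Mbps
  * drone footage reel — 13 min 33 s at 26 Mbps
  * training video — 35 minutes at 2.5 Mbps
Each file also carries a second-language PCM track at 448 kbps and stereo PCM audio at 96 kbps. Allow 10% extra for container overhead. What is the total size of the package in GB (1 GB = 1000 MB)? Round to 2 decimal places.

Audio total: 448 + 96 = 544 kbps = 0.544 Mbps.
interview recording: 4.084 Mbps × 4260 s × 1.10 = 19137.6 Mb
podcast episode with video: 4.334 Mbps × 3540 s × 1.10 = 16876.6 Mb
lecture capture: 3.164 Mbps × 3840 s × 1.10 = 13364.7 Mb
screen recording: 2.094 Mbps × 362 s × 1.10 = 833.8 Mb
drone footage reel: 26.544 Mbps × 813 s × 1.10 = 23738.3 Mb
training video: 3.044 Mbps × 2100 s × 1.10 = 7031.6 Mb
Total: 80982.7 Mb = 10122.8 MB.
= 10.12 GB.

10.12 GB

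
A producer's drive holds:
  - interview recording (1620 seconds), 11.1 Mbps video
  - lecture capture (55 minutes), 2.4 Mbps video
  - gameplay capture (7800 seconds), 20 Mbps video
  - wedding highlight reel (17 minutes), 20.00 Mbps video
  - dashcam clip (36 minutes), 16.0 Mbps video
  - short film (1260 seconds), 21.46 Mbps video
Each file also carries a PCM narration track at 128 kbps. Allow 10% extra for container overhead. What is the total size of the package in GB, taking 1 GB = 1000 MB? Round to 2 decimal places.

36.59 GB

Audio: 128 kbps = 0.128 Mbps.
interview recording: 11.228 Mbps × 1620 s × 1.10 = 20008.3 Mb
lecture capture: 2.528 Mbps × 3300 s × 1.10 = 9176.6 Mb
gameplay capture: 20.128 Mbps × 7800 s × 1.10 = 172698.2 Mb
wedding highlight reel: 20.128 Mbps × 1020 s × 1.10 = 22583.6 Mb
dashcam clip: 16.128 Mbps × 2160 s × 1.10 = 38320.1 Mb
short film: 21.588 Mbps × 1260 s × 1.10 = 29921.0 Mb
Total: 292707.9 Mb = 36588.5 MB.
= 36.59 GB.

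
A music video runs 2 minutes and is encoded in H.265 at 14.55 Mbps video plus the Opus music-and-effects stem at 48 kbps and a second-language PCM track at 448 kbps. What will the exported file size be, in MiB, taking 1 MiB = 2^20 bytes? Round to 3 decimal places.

2 min = 120 s
Audio total: 48 + 448 = 496 kbps = 0.496 Mbps.
Total bitrate: 14.55 + 0.496 = 15.046 Mbps.
Stream data: 15.046 Mbps × 120 s = 1805.5 Mb.
1,806 Mb = 225,690,000 bytes ÷ 1,048,576 = 215.2 MiB.

215.235 MiB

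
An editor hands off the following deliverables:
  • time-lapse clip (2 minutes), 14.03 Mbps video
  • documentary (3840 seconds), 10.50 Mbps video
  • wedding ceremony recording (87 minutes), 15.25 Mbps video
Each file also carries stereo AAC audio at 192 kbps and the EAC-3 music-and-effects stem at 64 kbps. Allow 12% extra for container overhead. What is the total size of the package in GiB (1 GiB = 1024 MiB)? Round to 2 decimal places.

Audio total: 192 + 64 = 256 kbps = 0.256 Mbps.
time-lapse clip: 14.286 Mbps × 120 s × 1.12 = 1920.0 Mb
documentary: 10.756 Mbps × 3840 s × 1.12 = 46259.4 Mb
wedding ceremony recording: 15.506 Mbps × 5220 s × 1.12 = 90654.3 Mb
Total: 138833.7 Mb = 17354.2 MB.
= 16.16 GiB.

16.16 GiB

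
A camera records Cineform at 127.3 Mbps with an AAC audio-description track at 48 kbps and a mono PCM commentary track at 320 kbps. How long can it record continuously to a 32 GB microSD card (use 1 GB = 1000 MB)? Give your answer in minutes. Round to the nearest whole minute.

Audio total: 48 + 320 = 368 kbps = 0.368 Mbps.
Total bitrate: 127.3 + 0.368 = 127.668 Mbps.
Capacity: 32 GB = 256,000 Mb.
Recording time: 256,000 / 127.668 = 2,005 s ≈ 33.4 minutes.

33 minutes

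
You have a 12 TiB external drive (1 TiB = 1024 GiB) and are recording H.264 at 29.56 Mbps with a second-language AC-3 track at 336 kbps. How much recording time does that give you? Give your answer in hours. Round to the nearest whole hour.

981 hours

Audio: 336 kbps = 0.336 Mbps.
Total bitrate: 29.56 + 0.336 = 29.896 Mbps.
Capacity: 12 TiB = 105,553,116 Mb.
Recording time: 105,553,116 / 29.896 = 3,530,677 s ≈ 981 hours.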